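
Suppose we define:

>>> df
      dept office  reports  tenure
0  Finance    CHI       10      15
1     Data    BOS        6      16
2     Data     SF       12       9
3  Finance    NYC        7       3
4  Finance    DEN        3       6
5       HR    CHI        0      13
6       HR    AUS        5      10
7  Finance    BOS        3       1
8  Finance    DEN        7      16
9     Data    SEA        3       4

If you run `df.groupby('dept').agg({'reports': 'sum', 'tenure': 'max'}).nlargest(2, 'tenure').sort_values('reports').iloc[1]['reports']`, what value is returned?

30

group by dept: sum(reports), max(tenure):
         reports  tenure
dept                    
Data          21      16
Finance       30      16
HR             5      13
take 2 rows with largest tenure:
         reports  tenure
dept                    
Data          21      16
Finance       30      16
sort by reports:
         reports  tenure
dept                    
Data          21      16
Finance       30      16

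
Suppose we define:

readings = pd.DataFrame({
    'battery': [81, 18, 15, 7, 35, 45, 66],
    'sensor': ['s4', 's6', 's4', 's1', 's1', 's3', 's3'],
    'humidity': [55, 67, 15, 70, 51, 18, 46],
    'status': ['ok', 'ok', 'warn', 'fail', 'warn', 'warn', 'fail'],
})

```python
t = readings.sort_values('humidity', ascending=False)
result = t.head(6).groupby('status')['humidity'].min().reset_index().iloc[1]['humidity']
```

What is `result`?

55

sort by humidity descending:
   battery sensor  humidity status
3        7     s1        70   fail
1       18     s6        67     ok
0       81     s4        55     ok
4       35     s1        51   warn
6       66     s3        46   fail
5       45     s3        18   warn
2       15     s4        15   warn
take first 6 rows:
   battery sensor  humidity status
3        7     s1        70   fail
1       18     s6        67     ok
0       81     s4        55     ok
4       35     s1        51   warn
6       66     s3        46   fail
5       45     s3        18   warn
group by status, min of humidity:
status
fail    46
ok      55
warn    18
Name: humidity, dtype: int64
reset_index():
  status  humidity
0   fail        46
1     ok        55
2   warn        18
Reading off the value at position 1, column 'humidity', we get 55.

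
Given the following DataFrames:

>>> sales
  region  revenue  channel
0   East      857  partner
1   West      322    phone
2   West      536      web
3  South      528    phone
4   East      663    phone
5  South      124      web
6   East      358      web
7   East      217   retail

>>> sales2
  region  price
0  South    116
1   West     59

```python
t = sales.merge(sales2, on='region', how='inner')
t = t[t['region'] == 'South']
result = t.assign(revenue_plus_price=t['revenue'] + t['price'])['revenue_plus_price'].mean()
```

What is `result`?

merge on 'region' (how='inner') → 4 rows:
  region  revenue channel  price
0   West      322   phone     59
1   West      536     web     59
2  South      528   phone    116
3  South      124     web    116
filter rows where region == 'South':
  region  revenue channel  price
2  South      528   phone    116
3  South      124     web    116
add column revenue_plus_price = t['revenue'] + t['price']:
  region  revenue channel  price  revenue_plus_price
2  South      528   phone    116                 644
3  South      124     web    116                 240
Reading off the mean of column 'revenue_plus_price', we get 442.0.

442.0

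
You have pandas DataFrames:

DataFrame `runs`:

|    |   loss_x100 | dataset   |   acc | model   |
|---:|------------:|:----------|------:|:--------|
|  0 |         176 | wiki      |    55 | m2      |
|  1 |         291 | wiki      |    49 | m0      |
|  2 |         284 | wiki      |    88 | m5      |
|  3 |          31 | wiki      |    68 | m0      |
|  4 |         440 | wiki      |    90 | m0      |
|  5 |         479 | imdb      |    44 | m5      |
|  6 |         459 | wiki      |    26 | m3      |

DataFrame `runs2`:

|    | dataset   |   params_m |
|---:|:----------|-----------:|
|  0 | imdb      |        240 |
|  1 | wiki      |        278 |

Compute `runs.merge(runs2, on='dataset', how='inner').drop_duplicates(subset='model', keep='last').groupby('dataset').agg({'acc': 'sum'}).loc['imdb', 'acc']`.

merge on 'dataset' (how='inner') → 7 rows:
   loss_x100 dataset  acc model  params_m
0        176    wiki   55    m2       278
1        291    wiki   49    m0       278
2        284    wiki   88    m5       278
3         31    wiki   68    m0       278
4        440    wiki   90    m0       278
5        479    imdb   44    m5       240
6        459    wiki   26    m3       278
drop duplicate model (keep=last):
   loss_x100 dataset  acc model  params_m
0        176    wiki   55    m2       278
4        440    wiki   90    m0       278
5        479    imdb   44    m5       240
6        459    wiki   26    m3       278
group by dataset, sum of acc:
         acc
dataset     
imdb      44
wiki     171
value at row 'imdb', column 'acc' → 44

44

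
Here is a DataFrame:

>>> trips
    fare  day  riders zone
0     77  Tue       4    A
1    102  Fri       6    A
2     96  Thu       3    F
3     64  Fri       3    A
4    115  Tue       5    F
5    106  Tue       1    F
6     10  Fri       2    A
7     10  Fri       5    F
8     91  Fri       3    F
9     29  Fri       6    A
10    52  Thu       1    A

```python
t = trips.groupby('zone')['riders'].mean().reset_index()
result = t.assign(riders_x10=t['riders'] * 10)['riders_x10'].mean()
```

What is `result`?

group by zone, mean of riders:
zone
A    3.666667
F    3.400000
Name: riders, dtype: float64
reset_index():
  zone    riders
0    A  3.666667
1    F  3.400000
add column riders_x10 = t['riders'] * 10:
  zone    riders  riders_x10
0    A  3.666667   36.666667
1    F  3.400000   34.000000
Taking the mean of column 'riders_x10' gives 35.3333333333.

35.3333333333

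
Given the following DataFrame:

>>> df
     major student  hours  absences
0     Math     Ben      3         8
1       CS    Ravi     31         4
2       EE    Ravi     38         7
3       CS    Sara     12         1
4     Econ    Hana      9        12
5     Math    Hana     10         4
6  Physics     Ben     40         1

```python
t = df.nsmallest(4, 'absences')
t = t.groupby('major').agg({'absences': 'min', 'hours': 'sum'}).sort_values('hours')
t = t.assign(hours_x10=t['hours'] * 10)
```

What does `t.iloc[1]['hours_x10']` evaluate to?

400

take 4 rows with smallest absences:
     major student  hours  absences
3       CS    Sara     12         1
6  Physics     Ben     40         1
1       CS    Ravi     31         4
5     Math    Hana     10         4
group by major: min(absences), sum(hours):
         absences  hours
major                   
CS              1     43
Math            4     10
Physics         1     40
sort by hours:
         absences  hours
major                   
Math            4     10
Physics         1     40
CS              1     43
add column hours_x10 = t['hours'] * 10:
         absences  hours  hours_x10
major                              
Math            4     10        100
Physics         1     40        400
CS              1     43        430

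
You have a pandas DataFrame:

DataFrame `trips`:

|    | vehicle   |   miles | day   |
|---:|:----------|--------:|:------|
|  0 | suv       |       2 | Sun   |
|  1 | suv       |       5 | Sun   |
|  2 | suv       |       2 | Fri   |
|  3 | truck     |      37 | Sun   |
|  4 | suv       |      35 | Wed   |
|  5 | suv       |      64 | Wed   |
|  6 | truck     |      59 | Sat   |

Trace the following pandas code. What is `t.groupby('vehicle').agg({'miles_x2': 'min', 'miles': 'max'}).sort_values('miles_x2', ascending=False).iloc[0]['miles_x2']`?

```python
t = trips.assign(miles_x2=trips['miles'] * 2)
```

add column miles_x2 = trips['miles'] * 2:
  vehicle  miles  day  miles_x2
0     suv      2  Sun         4
1     suv      5  Sun        10
2     suv      2  Fri         4
3   truck     37  Sun        74
4     suv     35  Wed        70
5     suv     64  Wed       128
6   truck     59  Sat       118
group by vehicle: min(miles_x2), max(miles):
         miles_x2  miles
vehicle                 
suv             4     64
truck          74     59
sort by miles_x2 descending:
         miles_x2  miles
vehicle                 
truck          74     59
suv             4     64
value at position 0, column 'miles_x2' → 74

74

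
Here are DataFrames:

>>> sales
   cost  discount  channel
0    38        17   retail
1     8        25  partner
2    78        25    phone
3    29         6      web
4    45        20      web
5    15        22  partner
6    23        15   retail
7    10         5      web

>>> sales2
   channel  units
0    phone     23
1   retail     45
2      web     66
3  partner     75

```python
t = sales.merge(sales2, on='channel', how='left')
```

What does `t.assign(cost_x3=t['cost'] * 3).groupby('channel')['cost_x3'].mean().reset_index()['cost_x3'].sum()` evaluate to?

444.0

merge on 'channel' (how='left') → 8 rows:
   cost  discount  channel  units
0    38        17   retail     45
1     8        25  partner     75
2    78        25    phone     23
3    29         6      web     66
4    45        20      web     66
5    15        22  partner     75
6    23        15   retail     45
7    10         5      web     66
add column cost_x3 = t['cost'] * 3:
   cost  discount  channel  units  cost_x3
0    38        17   retail     45      114
1     8        25  partner     75       24
2    78        25    phone     23      234
3    29         6      web     66       87
4    45        20      web     66      135
5    15        22  partner     75       45
6    23        15   retail     45       69
7    10         5      web     66       30
group by channel, mean of cost_x3:
channel
partner     34.5
phone      234.0
retail      91.5
web         84.0
Name: cost_x3, dtype: float64
reset_index():
   channel  cost_x3
0  partner     34.5
1    phone    234.0
2   retail     91.5
3      web     84.0
Then the sum of column 'cost_x3': 444.0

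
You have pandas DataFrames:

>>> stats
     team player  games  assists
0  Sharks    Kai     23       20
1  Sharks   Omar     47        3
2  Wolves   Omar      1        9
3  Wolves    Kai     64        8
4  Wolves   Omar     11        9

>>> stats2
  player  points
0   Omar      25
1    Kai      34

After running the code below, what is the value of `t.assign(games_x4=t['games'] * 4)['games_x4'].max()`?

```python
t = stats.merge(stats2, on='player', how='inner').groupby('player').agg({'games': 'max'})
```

256

merge on 'player' (how='inner') → 5 rows:
     team player  games  assists  points
0  Sharks    Kai     23       20      34
1  Sharks   Omar     47        3      25
2  Wolves   Omar      1        9      25
3  Wolves    Kai     64        8      34
4  Wolves   Omar     11        9      25
group by player, max of games:
        games
player       
Kai        64
Omar       47
add column games_x4 = t['games'] * 4:
        games  games_x4
player                 
Kai        64       256
Omar       47       188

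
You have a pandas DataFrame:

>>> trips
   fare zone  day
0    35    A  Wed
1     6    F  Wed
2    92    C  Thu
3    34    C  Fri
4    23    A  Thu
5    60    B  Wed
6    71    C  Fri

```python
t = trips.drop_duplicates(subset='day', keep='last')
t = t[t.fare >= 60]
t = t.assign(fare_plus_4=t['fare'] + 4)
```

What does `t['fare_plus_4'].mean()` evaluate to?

69.5

drop duplicate day (keep=last):
   fare zone  day
4    23    A  Thu
5    60    B  Wed
6    71    C  Fri
filter rows where fare >= 60:
   fare zone  day
5    60    B  Wed
6    71    C  Fri
add column fare_plus_4 = t['fare'] + 4:
   fare zone  day  fare_plus_4
5    60    B  Wed           64
6    71    C  Fri           75
The mean of column 'fare_plus_4' is 69.5.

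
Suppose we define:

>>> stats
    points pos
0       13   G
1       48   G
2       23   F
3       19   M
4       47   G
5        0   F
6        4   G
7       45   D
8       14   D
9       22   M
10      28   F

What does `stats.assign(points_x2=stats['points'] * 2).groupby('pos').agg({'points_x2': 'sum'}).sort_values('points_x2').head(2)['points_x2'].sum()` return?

add column points_x2 = stats['points'] * 2:
    points pos  points_x2
0       13   G         26
1       48   G         96
2       23   F         46
3       19   M         38
4       47   G         94
5        0   F          0
6        4   G          8
7       45   D         90
8       14   D         28
9       22   M         44
10      28   F         56
group by pos, sum of points_x2:
     points_x2
pos           
D          118
F          102
G          224
M           82
sort by points_x2:
     points_x2
pos           
M           82
F          102
D          118
G          224
take first 2 rows:
     points_x2
pos           
M           82
F          102

184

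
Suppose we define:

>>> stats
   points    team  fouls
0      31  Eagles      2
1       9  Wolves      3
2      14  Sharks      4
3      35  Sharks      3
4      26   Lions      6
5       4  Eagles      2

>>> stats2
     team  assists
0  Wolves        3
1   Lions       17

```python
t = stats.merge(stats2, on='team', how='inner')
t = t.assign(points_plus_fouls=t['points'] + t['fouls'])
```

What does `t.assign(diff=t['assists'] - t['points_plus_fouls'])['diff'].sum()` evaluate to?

merge on 'team' (how='inner') → 2 rows:
   points    team  fouls  assists
0       9  Wolves      3        3
1      26   Lions      6       17
add column points_plus_fouls = t['points'] + t['fouls']:
   points    team  fouls  assists  points_plus_fouls
0       9  Wolves      3        3                 12
1      26   Lions      6       17                 32
add column diff = t['assists'] - t['points_plus_fouls']:
   points    team  fouls  assists  points_plus_fouls  diff
0       9  Wolves      3        3                 12    -9
1      26   Lions      6       17                 32   -15

-24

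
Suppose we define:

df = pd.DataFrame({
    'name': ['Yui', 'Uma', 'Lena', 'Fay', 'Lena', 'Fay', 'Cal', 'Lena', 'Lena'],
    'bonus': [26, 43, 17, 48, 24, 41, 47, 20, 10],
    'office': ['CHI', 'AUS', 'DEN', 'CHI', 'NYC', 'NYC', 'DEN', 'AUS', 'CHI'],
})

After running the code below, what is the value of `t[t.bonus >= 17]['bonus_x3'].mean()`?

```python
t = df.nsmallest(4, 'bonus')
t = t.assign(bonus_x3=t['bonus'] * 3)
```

61.0

take 4 rows with smallest bonus:
   name  bonus office
8  Lena     10    CHI
2  Lena     17    DEN
7  Lena     20    AUS
4  Lena     24    NYC
add column bonus_x3 = t['bonus'] * 3:
   name  bonus office  bonus_x3
8  Lena     10    CHI        30
2  Lena     17    DEN        51
7  Lena     20    AUS        60
4  Lena     24    NYC        72
filter rows where bonus >= 17:
   name  bonus office  bonus_x3
2  Lena     17    DEN        51
7  Lena     20    AUS        60
4  Lena     24    NYC        72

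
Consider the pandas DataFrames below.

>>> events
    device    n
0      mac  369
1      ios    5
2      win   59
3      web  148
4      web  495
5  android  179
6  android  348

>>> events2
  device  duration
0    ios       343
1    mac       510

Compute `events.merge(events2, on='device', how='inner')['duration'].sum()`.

853

merge on 'device' (how='inner') → 2 rows:
  device    n  duration
0    mac  369       510
1    ios    5       343
Hence 853.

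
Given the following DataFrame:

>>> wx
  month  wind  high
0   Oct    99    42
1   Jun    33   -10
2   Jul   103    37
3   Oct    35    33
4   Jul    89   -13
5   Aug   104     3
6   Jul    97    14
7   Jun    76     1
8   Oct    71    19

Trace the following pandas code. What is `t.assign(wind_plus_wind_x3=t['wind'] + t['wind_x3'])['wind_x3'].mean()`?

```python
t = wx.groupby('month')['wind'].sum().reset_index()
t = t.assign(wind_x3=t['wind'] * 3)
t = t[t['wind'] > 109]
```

group by month, sum of wind:
month
Aug    104
Jul    289
Jun    109
Oct    205
Name: wind, dtype: int64
reset_index():
  month  wind
0   Aug   104
1   Jul   289
2   Jun   109
3   Oct   205
add column wind_x3 = t['wind'] * 3:
  month  wind  wind_x3
0   Aug   104      312
1   Jul   289      867
2   Jun   109      327
3   Oct   205      615
filter rows where wind > 109:
  month  wind  wind_x3
1   Jul   289      867
3   Oct   205      615
add column wind_plus_wind_x3 = t['wind'] + t['wind_x3']:
  month  wind  wind_x3  wind_plus_wind_x3
1   Jul   289      867               1156
3   Oct   205      615                820
Hence 741.0.

741.0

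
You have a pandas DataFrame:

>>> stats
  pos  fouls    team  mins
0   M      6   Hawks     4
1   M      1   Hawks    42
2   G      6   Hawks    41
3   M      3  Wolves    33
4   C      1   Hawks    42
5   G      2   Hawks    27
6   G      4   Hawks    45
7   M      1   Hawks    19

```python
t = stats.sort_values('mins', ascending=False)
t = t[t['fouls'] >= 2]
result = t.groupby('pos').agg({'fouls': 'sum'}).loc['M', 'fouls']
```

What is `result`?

9

sort by mins descending:
  pos  fouls    team  mins
6   G      4   Hawks    45
1   M      1   Hawks    42
4   C      1   Hawks    42
2   G      6   Hawks    41
3   M      3  Wolves    33
5   G      2   Hawks    27
7   M      1   Hawks    19
0   M      6   Hawks     4
filter rows where fouls >= 2:
  pos  fouls    team  mins
6   G      4   Hawks    45
2   G      6   Hawks    41
3   M      3  Wolves    33
5   G      2   Hawks    27
0   M      6   Hawks     4
group by pos, sum of fouls:
     fouls
pos       
G       12
M        9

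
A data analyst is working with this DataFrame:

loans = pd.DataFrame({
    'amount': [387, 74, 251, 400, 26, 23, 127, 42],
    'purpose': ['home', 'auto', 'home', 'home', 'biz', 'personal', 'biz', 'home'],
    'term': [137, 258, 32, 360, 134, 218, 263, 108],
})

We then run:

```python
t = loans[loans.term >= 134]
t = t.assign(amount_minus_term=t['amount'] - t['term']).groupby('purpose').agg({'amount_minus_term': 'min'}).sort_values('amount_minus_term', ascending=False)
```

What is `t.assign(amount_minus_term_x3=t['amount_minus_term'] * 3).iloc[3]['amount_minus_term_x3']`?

filter rows where term >= 134:
   amount   purpose  term
0     387      home   137
1      74      auto   258
3     400      home   360
4      26       biz   134
5      23  personal   218
6     127       biz   263
add column amount_minus_term = t['amount'] - t['term']:
   amount   purpose  term  amount_minus_term
0     387      home   137                250
1      74      auto   258               -184
3     400      home   360                 40
4      26       biz   134               -108
5      23  personal   218               -195
6     127       biz   263               -136
group by purpose, min of amount_minus_term:
          amount_minus_term
purpose                    
auto                   -184
biz                    -136
home                     40
personal               -195
sort by amount_minus_term descending:
          amount_minus_term
purpose                    
home                     40
biz                    -136
auto                   -184
personal               -195
add column amount_minus_term_x3 = t['amount_minus_term'] * 3:
          amount_minus_term  amount_minus_term_x3
purpose                                          
home                     40                   120
biz                    -136                  -408
auto                   -184                  -552
personal               -195                  -585

-585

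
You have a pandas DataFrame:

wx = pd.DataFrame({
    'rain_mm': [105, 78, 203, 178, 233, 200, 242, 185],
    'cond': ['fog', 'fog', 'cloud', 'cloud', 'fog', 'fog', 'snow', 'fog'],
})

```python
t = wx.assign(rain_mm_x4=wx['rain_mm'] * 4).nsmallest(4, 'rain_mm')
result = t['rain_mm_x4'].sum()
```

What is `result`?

2184

add column rain_mm_x4 = wx['rain_mm'] * 4:
   rain_mm   cond  rain_mm_x4
0      105    fog         420
1       78    fog         312
2      203  cloud         812
3      178  cloud         712
4      233    fog         932
5      200    fog         800
6      242   snow         968
7      185    fog         740
take 4 rows with smallest rain_mm:
   rain_mm   cond  rain_mm_x4
1       78    fog         312
0      105    fog         420
3      178  cloud         712
7      185    fog         740
sum of column 'rain_mm_x4' → 2184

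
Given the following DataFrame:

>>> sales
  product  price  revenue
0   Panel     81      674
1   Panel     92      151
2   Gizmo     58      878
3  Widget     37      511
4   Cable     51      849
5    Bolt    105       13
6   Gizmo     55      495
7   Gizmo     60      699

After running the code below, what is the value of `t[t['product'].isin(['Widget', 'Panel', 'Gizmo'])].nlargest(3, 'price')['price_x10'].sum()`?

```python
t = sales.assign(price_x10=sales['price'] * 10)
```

2330

add column price_x10 = sales['price'] * 10:
  product  price  revenue  price_x10
0   Panel     81      674        810
1   Panel     92      151        920
2   Gizmo     58      878        580
3  Widget     37      511        370
4   Cable     51      849        510
5    Bolt    105       13       1050
6   Gizmo     55      495        550
7   Gizmo     60      699        600
filter rows where product in ['Widget', 'Panel', 'Gizmo']:
  product  price  revenue  price_x10
0   Panel     81      674        810
1   Panel     92      151        920
2   Gizmo     58      878        580
3  Widget     37      511        370
6   Gizmo     55      495        550
7   Gizmo     60      699        600
take 3 rows with largest price:
  product  price  revenue  price_x10
1   Panel     92      151        920
0   Panel     81      674        810
7   Gizmo     60      699        600
Taking the sum of column 'price_x10' gives 2330.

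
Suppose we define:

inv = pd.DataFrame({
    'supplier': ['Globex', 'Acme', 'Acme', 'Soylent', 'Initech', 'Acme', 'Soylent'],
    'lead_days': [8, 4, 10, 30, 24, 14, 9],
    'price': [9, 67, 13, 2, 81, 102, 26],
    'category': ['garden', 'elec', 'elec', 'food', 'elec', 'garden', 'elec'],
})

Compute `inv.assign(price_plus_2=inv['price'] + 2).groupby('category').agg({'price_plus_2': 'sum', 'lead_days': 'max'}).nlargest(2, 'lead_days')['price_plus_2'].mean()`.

99.5

add column price_plus_2 = inv['price'] + 2:
  supplier  lead_days  price category  price_plus_2
0   Globex          8      9   garden            11
1     Acme          4     67     elec            69
2     Acme         10     13     elec            15
3  Soylent         30      2     food             4
4  Initech         24     81     elec            83
5     Acme         14    102   garden           104
6  Soylent          9     26     elec            28
group by category: sum(price_plus_2), max(lead_days):
          price_plus_2  lead_days
category                         
elec               195         24
food                 4         30
garden             115         14
take 2 rows with largest lead_days:
          price_plus_2  lead_days
category                         
food                 4         30
elec               195         24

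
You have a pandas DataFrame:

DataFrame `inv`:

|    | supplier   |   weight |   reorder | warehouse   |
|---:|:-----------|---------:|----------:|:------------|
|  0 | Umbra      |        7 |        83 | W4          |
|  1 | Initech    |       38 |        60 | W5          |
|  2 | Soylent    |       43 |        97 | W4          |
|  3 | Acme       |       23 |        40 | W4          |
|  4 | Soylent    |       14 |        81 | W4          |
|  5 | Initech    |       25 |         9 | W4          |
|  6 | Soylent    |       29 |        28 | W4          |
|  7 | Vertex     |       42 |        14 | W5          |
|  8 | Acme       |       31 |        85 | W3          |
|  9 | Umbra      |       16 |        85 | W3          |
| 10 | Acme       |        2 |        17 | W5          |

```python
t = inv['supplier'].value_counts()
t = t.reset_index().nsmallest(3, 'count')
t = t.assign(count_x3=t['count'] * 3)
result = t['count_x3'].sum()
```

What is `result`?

15

value_counts of supplier:
supplier
Soylent    3
Acme       3
Umbra      2
Initech    2
Vertex     1
Name: count, dtype: int64
reset_index():
  supplier  count
0  Soylent      3
1     Acme      3
2    Umbra      2
3  Initech      2
4   Vertex      1
take 3 rows with smallest count:
  supplier  count
4   Vertex      1
2    Umbra      2
3  Initech      2
add column count_x3 = t['count'] * 3:
  supplier  count  count_x3
4   Vertex      1         3
2    Umbra      2         6
3  Initech      2         6
Taking the sum of column 'count_x3' gives 15.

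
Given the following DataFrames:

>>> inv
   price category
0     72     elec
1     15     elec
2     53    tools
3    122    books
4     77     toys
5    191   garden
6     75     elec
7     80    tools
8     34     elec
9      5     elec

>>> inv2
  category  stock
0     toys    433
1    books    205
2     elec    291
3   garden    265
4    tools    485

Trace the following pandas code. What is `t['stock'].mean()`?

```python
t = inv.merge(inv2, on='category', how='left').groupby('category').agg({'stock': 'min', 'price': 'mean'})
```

335.8

merge on 'category' (how='left') → 10 rows:
   price category  stock
0     72     elec    291
1     15     elec    291
2     53    tools    485
3    122    books    205
4     77     toys    433
5    191   garden    265
6     75     elec    291
7     80    tools    485
8     34     elec    291
9      5     elec    291
group by category: min(stock), mean(price):
          stock  price
category              
books       205  122.0
elec        291   40.2
garden      265  191.0
tools       485   66.5
toys        433   77.0
Hence 335.8.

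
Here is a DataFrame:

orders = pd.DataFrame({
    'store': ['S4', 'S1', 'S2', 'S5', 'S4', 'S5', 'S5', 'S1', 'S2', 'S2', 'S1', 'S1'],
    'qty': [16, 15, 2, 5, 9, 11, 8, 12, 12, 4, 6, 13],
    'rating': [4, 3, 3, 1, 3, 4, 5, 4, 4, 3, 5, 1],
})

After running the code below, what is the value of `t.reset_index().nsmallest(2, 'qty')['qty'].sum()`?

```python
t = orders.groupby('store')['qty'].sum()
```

group by store, sum of qty:
store
S1    46
S2    18
S4    25
S5    24
Name: qty, dtype: int64
reset_index():
  store  qty
0    S1   46
1    S2   18
2    S4   25
3    S5   24
take 2 rows with smallest qty:
  store  qty
1    S2   18
3    S5   24
So sum() = 42.

42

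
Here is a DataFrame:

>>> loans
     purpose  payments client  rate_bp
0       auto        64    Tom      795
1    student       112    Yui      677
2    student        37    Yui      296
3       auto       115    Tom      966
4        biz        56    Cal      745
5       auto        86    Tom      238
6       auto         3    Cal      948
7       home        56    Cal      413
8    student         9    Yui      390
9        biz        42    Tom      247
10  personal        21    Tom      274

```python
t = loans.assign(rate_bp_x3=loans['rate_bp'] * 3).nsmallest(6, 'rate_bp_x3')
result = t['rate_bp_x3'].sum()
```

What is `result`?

5574

add column rate_bp_x3 = loans['rate_bp'] * 3:
     purpose  payments client  rate_bp  rate_bp_x3
0       auto        64    Tom      795        2385
1    student       112    Yui      677        2031
2    student        37    Yui      296         888
3       auto       115    Tom      966        2898
4        biz        56    Cal      745        2235
5       auto        86    Tom      238         714
6       auto         3    Cal      948        2844
7       home        56    Cal      413        1239
8    student         9    Yui      390        1170
9        biz        42    Tom      247         741
10  personal        21    Tom      274         822
take 6 rows with smallest rate_bp_x3:
     purpose  payments client  rate_bp  rate_bp_x3
5       auto        86    Tom      238         714
9        biz        42    Tom      247         741
10  personal        21    Tom      274         822
2    student        37    Yui      296         888
8    student         9    Yui      390        1170
7       home        56    Cal      413        1239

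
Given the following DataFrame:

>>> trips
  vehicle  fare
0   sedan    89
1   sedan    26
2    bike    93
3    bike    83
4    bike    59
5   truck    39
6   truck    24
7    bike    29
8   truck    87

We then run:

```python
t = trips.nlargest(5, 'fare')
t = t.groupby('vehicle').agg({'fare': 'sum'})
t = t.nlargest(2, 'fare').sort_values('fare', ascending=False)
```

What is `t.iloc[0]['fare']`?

235

take 5 rows with largest fare:
  vehicle  fare
2    bike    93
0   sedan    89
8   truck    87
3    bike    83
4    bike    59
group by vehicle, sum of fare:
         fare
vehicle      
bike      235
sedan      89
truck      87
take 2 rows with largest fare:
         fare
vehicle      
bike      235
sedan      89
sort by fare descending:
         fare
vehicle      
bike      235
sedan      89
Taking the value at position 0, column 'fare' gives 235.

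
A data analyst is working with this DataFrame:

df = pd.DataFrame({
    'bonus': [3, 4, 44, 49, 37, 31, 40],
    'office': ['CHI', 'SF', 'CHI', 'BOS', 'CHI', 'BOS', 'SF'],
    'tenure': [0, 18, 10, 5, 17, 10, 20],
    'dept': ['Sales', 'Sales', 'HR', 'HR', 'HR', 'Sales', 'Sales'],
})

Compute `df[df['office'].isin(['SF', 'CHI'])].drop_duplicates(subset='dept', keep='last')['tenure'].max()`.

filter rows where office in ['SF', 'CHI']:
   bonus office  tenure   dept
0      3    CHI       0  Sales
1      4     SF      18  Sales
2     44    CHI      10     HR
4     37    CHI      17     HR
6     40     SF      20  Sales
drop duplicate dept (keep=last):
   bonus office  tenure   dept
4     37    CHI      17     HR
6     40     SF      20  Sales
Reading off the max of column 'tenure', we get 20.

20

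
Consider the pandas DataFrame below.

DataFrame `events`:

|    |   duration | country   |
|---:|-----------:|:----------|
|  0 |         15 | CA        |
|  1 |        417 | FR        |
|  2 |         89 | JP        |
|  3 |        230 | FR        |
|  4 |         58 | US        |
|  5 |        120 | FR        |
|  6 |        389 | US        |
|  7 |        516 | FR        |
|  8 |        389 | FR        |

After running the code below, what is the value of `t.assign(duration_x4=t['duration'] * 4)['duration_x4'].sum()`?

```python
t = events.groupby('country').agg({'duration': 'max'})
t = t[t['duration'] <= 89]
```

group by country, max of duration:
         duration
country          
CA             15
FR            516
JP             89
US            389
filter rows where duration <= 89:
         duration
country          
CA             15
JP             89
add column duration_x4 = t['duration'] * 4:
         duration  duration_x4
country                       
CA             15           60
JP             89          356

416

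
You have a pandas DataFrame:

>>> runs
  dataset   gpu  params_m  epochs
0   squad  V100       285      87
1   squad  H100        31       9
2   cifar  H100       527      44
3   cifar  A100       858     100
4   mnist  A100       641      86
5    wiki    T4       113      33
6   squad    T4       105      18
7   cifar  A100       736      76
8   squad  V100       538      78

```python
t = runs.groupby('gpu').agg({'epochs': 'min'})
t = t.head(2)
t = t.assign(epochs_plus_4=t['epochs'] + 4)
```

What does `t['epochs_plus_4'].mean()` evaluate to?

46.5

group by gpu, min of epochs:
      epochs
gpu         
A100      76
H100       9
T4        18
V100      78
take first 2 rows:
      epochs
gpu         
A100      76
H100       9
add column epochs_plus_4 = t['epochs'] + 4:
      epochs  epochs_plus_4
gpu                        
A100      76             80
H100       9             13
Taking the mean of column 'epochs_plus_4' gives 46.5.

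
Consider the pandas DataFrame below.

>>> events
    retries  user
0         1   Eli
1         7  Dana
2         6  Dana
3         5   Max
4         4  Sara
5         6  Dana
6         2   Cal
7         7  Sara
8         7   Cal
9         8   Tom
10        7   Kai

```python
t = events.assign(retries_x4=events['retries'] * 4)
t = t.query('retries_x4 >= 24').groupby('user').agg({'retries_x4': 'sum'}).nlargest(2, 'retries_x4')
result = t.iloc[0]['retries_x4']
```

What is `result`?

add column retries_x4 = events['retries'] * 4:
    retries  user  retries_x4
0         1   Eli           4
1         7  Dana          28
2         6  Dana          24
3         5   Max          20
4         4  Sara          16
5         6  Dana          24
6         2   Cal           8
7         7  Sara          28
8         7   Cal          28
9         8   Tom          32
10        7   Kai          28
filter rows where retries_x4 >= 24:
    retries  user  retries_x4
1         7  Dana          28
2         6  Dana          24
5         6  Dana          24
7         7  Sara          28
8         7   Cal          28
9         8   Tom          32
10        7   Kai          28
group by user, sum of retries_x4:
      retries_x4
user            
Cal           28
Dana          76
Kai           28
Sara          28
Tom           32
take 2 rows with largest retries_x4:
      retries_x4
user            
Dana          76
Tom           32

76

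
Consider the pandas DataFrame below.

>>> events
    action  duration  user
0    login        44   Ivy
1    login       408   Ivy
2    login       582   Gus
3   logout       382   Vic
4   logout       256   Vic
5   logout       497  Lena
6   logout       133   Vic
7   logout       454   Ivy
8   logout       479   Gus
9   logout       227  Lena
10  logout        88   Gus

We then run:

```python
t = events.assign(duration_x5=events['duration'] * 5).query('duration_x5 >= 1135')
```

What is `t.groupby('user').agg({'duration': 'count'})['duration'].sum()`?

add column duration_x5 = events['duration'] * 5:
    action  duration  user  duration_x5
0    login        44   Ivy          220
1    login       408   Ivy         2040
2    login       582   Gus         2910
3   logout       382   Vic         1910
4   logout       256   Vic         1280
5   logout       497  Lena         2485
6   logout       133   Vic          665
7   logout       454   Ivy         2270
8   logout       479   Gus         2395
9   logout       227  Lena         1135
10  logout        88   Gus          440
filter rows where duration_x5 >= 1135:
   action  duration  user  duration_x5
1   login       408   Ivy         2040
2   login       582   Gus         2910
3  logout       382   Vic         1910
4  logout       256   Vic         1280
5  logout       497  Lena         2485
7  logout       454   Ivy         2270
8  logout       479   Gus         2395
9  logout       227  Lena         1135
group by user, count of duration:
      duration
user          
Gus          2
Ivy          2
Lena         2
Vic          2
Reading off the sum of column 'duration', we get 8.

8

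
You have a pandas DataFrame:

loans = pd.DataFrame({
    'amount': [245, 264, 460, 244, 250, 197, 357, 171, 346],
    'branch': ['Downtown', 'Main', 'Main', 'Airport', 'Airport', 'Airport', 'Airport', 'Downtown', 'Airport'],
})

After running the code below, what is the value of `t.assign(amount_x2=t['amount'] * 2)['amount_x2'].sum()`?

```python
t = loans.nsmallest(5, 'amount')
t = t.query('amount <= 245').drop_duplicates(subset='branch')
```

take 5 rows with smallest amount:
   amount    branch
7     171  Downtown
5     197   Airport
3     244   Airport
0     245  Downtown
4     250   Airport
filter rows where amount <= 245:
   amount    branch
7     171  Downtown
5     197   Airport
3     244   Airport
0     245  Downtown
drop duplicate branch (keep=first):
   amount    branch
7     171  Downtown
5     197   Airport
add column amount_x2 = t['amount'] * 2:
   amount    branch  amount_x2
7     171  Downtown        342
5     197   Airport        394

736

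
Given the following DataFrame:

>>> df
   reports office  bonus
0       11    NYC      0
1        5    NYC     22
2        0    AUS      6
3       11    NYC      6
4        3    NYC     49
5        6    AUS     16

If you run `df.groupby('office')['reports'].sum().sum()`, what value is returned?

36

group by office, sum of reports:
office
AUS     6
NYC    30
Name: reports, dtype: int64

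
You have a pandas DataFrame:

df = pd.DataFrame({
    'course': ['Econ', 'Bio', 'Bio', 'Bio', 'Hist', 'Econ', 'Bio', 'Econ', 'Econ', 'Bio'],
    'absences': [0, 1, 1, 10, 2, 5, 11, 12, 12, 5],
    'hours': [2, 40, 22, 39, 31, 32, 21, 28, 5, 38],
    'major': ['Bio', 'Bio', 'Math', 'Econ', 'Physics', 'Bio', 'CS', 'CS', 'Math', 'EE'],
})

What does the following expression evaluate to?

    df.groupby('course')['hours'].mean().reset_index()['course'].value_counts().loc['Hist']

group by course, mean of hours:
course
Bio     32.00
Econ    16.75
Hist    31.00
Name: hours, dtype: float64
reset_index():
  course  hours
0    Bio  32.00
1   Econ  16.75
2   Hist  31.00
value_counts of course:
course
Bio     1
Econ    1
Hist    1
Name: count, dtype: int64
So loc['Hist'] = 1.

1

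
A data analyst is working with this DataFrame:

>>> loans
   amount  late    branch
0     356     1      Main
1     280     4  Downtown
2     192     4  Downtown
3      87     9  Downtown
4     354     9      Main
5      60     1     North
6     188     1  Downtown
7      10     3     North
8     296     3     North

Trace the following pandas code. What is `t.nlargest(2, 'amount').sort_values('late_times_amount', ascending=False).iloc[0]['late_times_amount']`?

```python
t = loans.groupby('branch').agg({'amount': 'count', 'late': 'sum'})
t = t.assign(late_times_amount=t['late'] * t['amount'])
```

group by branch: count(amount), sum(late):
          amount  late
branch                
Downtown       4    18
Main           2    10
North          3     7
add column late_times_amount = t['late'] * t['amount']:
          amount  late  late_times_amount
branch                                   
Downtown       4    18                 72
Main           2    10                 20
North          3     7                 21
take 2 rows with largest amount:
          amount  late  late_times_amount
branch                                   
Downtown       4    18                 72
North          3     7                 21
sort by late_times_amount descending:
          amount  late  late_times_amount
branch                                   
Downtown       4    18                 72
North          3     7                 21
So iloc[0]['late_times_amount'] = 72.

72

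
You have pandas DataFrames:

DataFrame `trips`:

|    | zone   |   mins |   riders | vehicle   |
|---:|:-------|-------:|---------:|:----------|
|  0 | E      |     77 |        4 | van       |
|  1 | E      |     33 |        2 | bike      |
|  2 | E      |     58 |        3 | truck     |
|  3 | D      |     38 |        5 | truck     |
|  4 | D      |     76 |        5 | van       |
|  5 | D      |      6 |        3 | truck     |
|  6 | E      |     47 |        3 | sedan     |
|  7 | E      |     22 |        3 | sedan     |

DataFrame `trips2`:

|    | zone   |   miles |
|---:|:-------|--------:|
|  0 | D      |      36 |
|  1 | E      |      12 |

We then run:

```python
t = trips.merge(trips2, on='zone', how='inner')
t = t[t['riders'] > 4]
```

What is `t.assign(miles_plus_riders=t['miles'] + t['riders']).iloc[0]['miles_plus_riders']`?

merge on 'zone' (how='inner') → 8 rows:
  zone  mins  riders vehicle  miles
0    E    77       4     van     12
1    E    33       2    bike     12
2    E    58       3   truck     12
3    D    38       5   truck     36
4    D    76       5     van     36
5    D     6       3   truck     36
6    E    47       3   sedan     12
7    E    22       3   sedan     12
filter rows where riders > 4:
  zone  mins  riders vehicle  miles
3    D    38       5   truck     36
4    D    76       5     van     36
add column miles_plus_riders = t['miles'] + t['riders']:
  zone  mins  riders vehicle  miles  miles_plus_riders
3    D    38       5   truck     36                 41
4    D    76       5     van     36                 41

41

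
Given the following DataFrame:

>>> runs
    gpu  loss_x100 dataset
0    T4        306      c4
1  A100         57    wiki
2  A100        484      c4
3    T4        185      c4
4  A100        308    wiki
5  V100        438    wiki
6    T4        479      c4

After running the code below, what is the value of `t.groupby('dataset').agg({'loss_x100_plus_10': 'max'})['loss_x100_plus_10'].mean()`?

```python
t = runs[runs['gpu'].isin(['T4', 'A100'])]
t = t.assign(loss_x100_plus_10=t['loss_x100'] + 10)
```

406.0

filter rows where gpu in ['T4', 'A100']:
    gpu  loss_x100 dataset
0    T4        306      c4
1  A100         57    wiki
2  A100        484      c4
3    T4        185      c4
4  A100        308    wiki
6    T4        479      c4
add column loss_x100_plus_10 = t['loss_x100'] + 10:
    gpu  loss_x100 dataset  loss_x100_plus_10
0    T4        306      c4                316
1  A100         57    wiki                 67
2  A100        484      c4                494
3    T4        185      c4                195
4  A100        308    wiki                318
6    T4        479      c4                489
group by dataset, max of loss_x100_plus_10:
         loss_x100_plus_10
dataset                   
c4                     494
wiki                   318
mean of column 'loss_x100_plus_10' → 406.0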